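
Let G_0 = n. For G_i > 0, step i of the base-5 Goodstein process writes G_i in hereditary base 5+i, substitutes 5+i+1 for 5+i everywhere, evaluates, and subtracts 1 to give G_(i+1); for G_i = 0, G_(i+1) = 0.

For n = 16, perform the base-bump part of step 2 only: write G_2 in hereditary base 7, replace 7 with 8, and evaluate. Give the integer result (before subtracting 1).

22

16 —HB5→ 3·5 + 1 —bump→ 3·6 + 1 = 19 —(−1)→ 18
18 —HB6→ 3·6 —bump→ 3·7 = 21 —(−1)→ 20
20 —HB7→ 2·7 + 6 —bump→ 2·8 + 6 = 22 —(−1)→ 21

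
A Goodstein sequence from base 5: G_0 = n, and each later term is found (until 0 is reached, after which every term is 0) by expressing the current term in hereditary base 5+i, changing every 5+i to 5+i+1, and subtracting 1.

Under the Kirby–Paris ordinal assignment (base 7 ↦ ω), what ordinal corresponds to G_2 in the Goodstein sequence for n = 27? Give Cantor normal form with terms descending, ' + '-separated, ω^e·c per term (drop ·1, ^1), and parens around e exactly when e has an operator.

G_0 = 27. HB_5(27) = 5^2 + 2. Bump = 38. G_1 = 37.
G_1 = 37. HB_6(37) = 6^2 + 1. Bump = 50. G_2 = 49.

ω^2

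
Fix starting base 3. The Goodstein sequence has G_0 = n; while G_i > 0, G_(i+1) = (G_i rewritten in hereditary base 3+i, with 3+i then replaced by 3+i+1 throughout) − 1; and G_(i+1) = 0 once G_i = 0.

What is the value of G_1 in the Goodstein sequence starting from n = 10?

G_0=10  [base 3] 3^2 + 1  →[3↦4]→  4^2 + 1 = 17  −1 ⇒ G_1=16
G_1=16  [base 4] 4^2  →[4↦5]→  5^2 = 25  −1 ⇒ G_2=24

16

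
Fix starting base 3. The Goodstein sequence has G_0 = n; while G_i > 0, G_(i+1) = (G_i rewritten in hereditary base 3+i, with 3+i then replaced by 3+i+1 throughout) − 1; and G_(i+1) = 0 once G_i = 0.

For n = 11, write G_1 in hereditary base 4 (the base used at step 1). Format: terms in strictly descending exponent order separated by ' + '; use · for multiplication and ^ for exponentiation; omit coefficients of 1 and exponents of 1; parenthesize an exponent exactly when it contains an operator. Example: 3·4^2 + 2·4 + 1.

4^2 + 1

[0] 11 ≡ 3^2 + 2 (base 3). Lift 4: 18. −1: 17.
[1] 17 ≡ 4^2 + 1 (base 4). Lift 5: 26. −1: 25.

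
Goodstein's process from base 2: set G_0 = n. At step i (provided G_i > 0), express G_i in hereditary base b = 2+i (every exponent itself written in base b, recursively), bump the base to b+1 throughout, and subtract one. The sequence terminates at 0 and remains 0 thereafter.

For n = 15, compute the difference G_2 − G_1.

1172

[0] 15 ≡ 2^(2 + 1) + 2^2 + 2 + 1 (base 2). Lift 3: 112. −1: 111.
[1] 111 ≡ 3^(3 + 1) + 3^3 + 3 (base 3). Lift 4: 1284. −1: 1283.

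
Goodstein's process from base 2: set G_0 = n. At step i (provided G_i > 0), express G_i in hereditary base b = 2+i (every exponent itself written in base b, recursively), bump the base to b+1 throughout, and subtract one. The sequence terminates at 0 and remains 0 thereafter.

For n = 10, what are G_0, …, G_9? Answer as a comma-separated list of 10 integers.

step 0: 10 = 2^(2 + 1) + 2; sub 3 for 2: 3^(3 + 1) + 3; = 84; G_1 = 84−1 = 83
step 1: 83 = 3^(3 + 1) + 2; sub 4 for 3: 4^(4 + 1) + 2; = 1026; G_2 = 1026−1 = 1025
step 2: 1025 = 4^(4 + 1) + 1; sub 5 for 4: 5^(5 + 1) + 1; = 15626; G_3 = 15626−1 = 15625
step 3: 15625 = 5^(5 + 1); sub 6 for 5: 6^(6 + 1); = 279936; G_4 = 279936−1 = 279935
step 4: 279935 = 5·6^6 + 5·6^5 + 5·6^4 + 5·6^3 + 5·6^2 + 5·6 + 5; sub 7 for 6: 5·7^7 + 5·7^5 + 5·7^4 + 5·7^3 + 5·7^2 + 5·7 + 5; = 4215755; G_5 = 4215755−1 = 4215754
step 5: 4215754 = 5·7^7 + 5·7^5 + 5·7^4 + 5·7^3 + 5·7^2 + 5·7 + 4; sub 8 for 7: 5·8^8 + 5·8^5 + 5·8^4 + 5·8^3 + 5·8^2 + 5·8 + 4; = 84073324; G_6 = 84073324−1 = 84073323
step 6: 84073323 = 5·8^8 + 5·8^5 + 5·8^4 + 5·8^3 + 5·8^2 + 5·8 + 3; sub 9 for 8: 5·9^9 + 5·9^5 + 5·9^4 + 5·9^3 + 5·9^2 + 5·9 + 3; = 1937434593; G_7 = 1937434593−1 = 1937434592
step 7: 1937434592 = 5·9^9 + 5·9^5 + 5·9^4 + 5·9^3 + 5·9^2 + 5·9 + 2; sub 10 for 9: 5·10^10 + 5·10^5 + 5·10^4 + 5·10^3 + 5·10^2 + 5·10 + 2; = 50000555552; G_8 = 50000555552−1 = 50000555551
step 8: 50000555551 = 5·10^10 + 5·10^5 + 5·10^4 + 5·10^3 + 5·10^2 + 5·10 + 1; sub 11 for 10: 5·11^11 + 5·11^5 + 5·11^4 + 5·11^3 + 5·11^2 + 5·11 + 1; = 1426559238831; G_9 = 1426559238831−1 = 1426559238830

10, 83, 1025, 15625, 279935, 4215754, 84073323, 1937434592, 50000555551, 1426559238830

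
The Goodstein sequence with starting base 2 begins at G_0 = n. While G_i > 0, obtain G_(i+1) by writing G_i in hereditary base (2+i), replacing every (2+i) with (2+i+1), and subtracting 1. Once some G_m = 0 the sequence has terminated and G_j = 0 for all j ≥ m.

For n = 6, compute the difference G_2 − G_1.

228

G_0 = 6. HB_2(6) = 2^2 + 2. Bump = 30. G_1 = 29.
G_1 = 29. HB_3(29) = 3^3 + 2. Bump = 258. G_2 = 257.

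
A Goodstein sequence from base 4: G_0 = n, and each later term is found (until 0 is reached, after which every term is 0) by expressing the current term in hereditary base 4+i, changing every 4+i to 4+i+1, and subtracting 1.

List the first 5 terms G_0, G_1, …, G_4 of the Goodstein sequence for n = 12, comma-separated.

12, 14, 15, 16, 17

G_0 = 12. HB_4(12) = 3·4. Bump = 15. G_1 = 14.
G_1 = 14. HB_5(14) = 2·5 + 4. Bump = 16. G_2 = 15.
G_2 = 15. HB_6(15) = 2·6 + 3. Bump = 17. G_3 = 16.
G_3 = 16. HB_7(16) = 2·7 + 2. Bump = 18. G_4 = 17.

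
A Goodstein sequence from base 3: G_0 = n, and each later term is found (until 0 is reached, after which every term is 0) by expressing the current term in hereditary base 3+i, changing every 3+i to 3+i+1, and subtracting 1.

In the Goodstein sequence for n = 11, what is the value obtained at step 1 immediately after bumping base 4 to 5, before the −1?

G_0 = 11. HB_3(11) = 3^2 + 2. Bump = 18. G_1 = 17.
G_1 = 17. HB_4(17) = 4^2 + 1. Bump = 26. G_2 = 25.

26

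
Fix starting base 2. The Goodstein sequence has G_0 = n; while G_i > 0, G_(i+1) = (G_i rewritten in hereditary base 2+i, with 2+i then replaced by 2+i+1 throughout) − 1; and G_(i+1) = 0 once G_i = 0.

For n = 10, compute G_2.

10 —HB2→ 2^(2 + 1) + 2 —bump→ 3^(3 + 1) + 3 = 84 —(−1)→ 83
83 —HB3→ 3^(3 + 1) + 2 —bump→ 4^(4 + 1) + 2 = 1026 —(−1)→ 1025
1025 —HB4→ 4^(4 + 1) + 1 —bump→ 5^(5 + 1) + 1 = 15626 —(−1)→ 15625

1025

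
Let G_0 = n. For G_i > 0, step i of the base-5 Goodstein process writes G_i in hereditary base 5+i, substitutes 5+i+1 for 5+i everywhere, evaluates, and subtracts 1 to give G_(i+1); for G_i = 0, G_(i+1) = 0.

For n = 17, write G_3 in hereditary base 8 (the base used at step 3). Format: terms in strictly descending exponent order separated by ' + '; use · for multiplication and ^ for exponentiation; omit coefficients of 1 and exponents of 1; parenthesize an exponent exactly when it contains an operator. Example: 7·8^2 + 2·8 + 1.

G_0 = 17. HB_5(17) = 3·5 + 2. Bump = 20. G_1 = 19.
G_1 = 19. HB_6(19) = 3·6 + 1. Bump = 22. G_2 = 21.
G_2 = 21. HB_7(21) = 3·7. Bump = 24. G_3 = 23.

2·8 + 7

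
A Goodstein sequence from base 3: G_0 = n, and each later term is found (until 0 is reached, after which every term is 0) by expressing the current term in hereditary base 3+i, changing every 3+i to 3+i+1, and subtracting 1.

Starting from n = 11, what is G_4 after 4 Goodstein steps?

39

11 —HB3→ 3^2 + 2 —bump→ 4^2 + 2 = 18 —(−1)→ 17
17 —HB4→ 4^2 + 1 —bump→ 5^2 + 1 = 26 —(−1)→ 25
25 —HB5→ 5^2 —bump→ 6^2 = 36 —(−1)→ 35
35 —HB6→ 5·6 + 5 —bump→ 5·7 + 5 = 40 —(−1)→ 39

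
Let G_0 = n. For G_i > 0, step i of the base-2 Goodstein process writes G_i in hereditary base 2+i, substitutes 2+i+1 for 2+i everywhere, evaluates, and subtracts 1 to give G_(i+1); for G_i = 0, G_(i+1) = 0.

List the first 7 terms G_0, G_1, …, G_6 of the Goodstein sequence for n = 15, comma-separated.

G_0 = 15. HB_2(15) = 2^(2 + 1) + 2^2 + 2 + 1. Bump = 112. G_1 = 111.
G_1 = 111. HB_3(111) = 3^(3 + 1) + 3^3 + 3. Bump = 1284. G_2 = 1283.
G_2 = 1283. HB_4(1283) = 4^(4 + 1) + 4^4 + 3. Bump = 18753. G_3 = 18752.
G_3 = 18752. HB_5(18752) = 5^(5 + 1) + 5^5 + 2. Bump = 326594. G_4 = 326593.
G_4 = 326593. HB_6(326593) = 6^(6 + 1) + 6^6 + 1. Bump = 6588345. G_5 = 6588344.
G_5 = 6588344. HB_7(6588344) = 7^(7 + 1) + 7^7. Bump = 150994944. G_6 = 150994943.

15, 111, 1283, 18752, 326593, 6588344, 150994943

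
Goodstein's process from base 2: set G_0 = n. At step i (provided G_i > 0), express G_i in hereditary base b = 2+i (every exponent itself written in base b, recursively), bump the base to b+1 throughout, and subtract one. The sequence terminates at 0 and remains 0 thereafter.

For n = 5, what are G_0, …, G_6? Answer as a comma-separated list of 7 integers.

5, 27, 255, 467, 775, 1197, 1751

step 0: 5 = 2^2 + 1; sub 3 for 2: 3^3 + 1; = 28; G_1 = 28−1 = 27
step 1: 27 = 3^3; sub 4 for 3: 4^4; = 256; G_2 = 256−1 = 255
step 2: 255 = 3·4^3 + 3·4^2 + 3·4 + 3; sub 5 for 4: 3·5^3 + 3·5^2 + 3·5 + 3; = 468; G_3 = 468−1 = 467
step 3: 467 = 3·5^3 + 3·5^2 + 3·5 + 2; sub 6 for 5: 3·6^3 + 3·6^2 + 3·6 + 2; = 776; G_4 = 776−1 = 775
step 4: 775 = 3·6^3 + 3·6^2 + 3·6 + 1; sub 7 for 6: 3·7^3 + 3·7^2 + 3·7 + 1; = 1198; G_5 = 1198−1 = 1197
step 5: 1197 = 3·7^3 + 3·7^2 + 3·7; sub 8 for 7: 3·8^3 + 3·8^2 + 3·8; = 1752; G_6 = 1752−1 = 1751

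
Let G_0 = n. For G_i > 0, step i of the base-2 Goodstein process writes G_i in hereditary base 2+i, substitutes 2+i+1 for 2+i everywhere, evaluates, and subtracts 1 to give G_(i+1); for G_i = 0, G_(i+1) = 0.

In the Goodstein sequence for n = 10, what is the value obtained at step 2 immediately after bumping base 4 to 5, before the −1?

15626

i=0: 10 = 2^(2 + 1) + 2 (b=2); 2→3: 3^(3 + 1) + 3 = 84; 84−1 = 83
i=1: 83 = 3^(3 + 1) + 2 (b=3); 3→4: 4^(4 + 1) + 2 = 1026; 1026−1 = 1025
i=2: 1025 = 4^(4 + 1) + 1 (b=4); 4→5: 5^(5 + 1) + 1 = 15626; 15626−1 = 15625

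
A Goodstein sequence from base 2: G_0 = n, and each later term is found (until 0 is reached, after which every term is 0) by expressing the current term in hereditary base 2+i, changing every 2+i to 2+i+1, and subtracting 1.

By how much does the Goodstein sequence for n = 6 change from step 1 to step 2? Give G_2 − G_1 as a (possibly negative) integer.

[0] 6 ≡ 2^2 + 2 (base 2). Lift 3: 30. −1: 29.
[1] 29 ≡ 3^3 + 2 (base 3). Lift 4: 258. −1: 257.

228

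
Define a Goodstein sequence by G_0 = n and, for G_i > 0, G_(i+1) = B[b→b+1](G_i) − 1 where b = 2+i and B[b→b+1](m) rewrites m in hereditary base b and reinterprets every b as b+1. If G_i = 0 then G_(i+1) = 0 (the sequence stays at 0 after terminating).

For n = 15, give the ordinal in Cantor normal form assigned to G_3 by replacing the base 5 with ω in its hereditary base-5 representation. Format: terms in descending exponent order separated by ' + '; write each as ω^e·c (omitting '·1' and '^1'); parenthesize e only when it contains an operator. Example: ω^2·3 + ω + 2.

ω^(ω + 1) + ω^ω + 2

step 0: 15 = 2^(2 + 1) + 2^2 + 2 + 1; sub 3 for 2: 3^(3 + 1) + 3^3 + 3 + 1; = 112; G_1 = 112−1 = 111
step 1: 111 = 3^(3 + 1) + 3^3 + 3; sub 4 for 3: 4^(4 + 1) + 4^4 + 4; = 1284; G_2 = 1284−1 = 1283
step 2: 1283 = 4^(4 + 1) + 4^4 + 3; sub 5 for 4: 5^(5 + 1) + 5^5 + 3; = 18753; G_3 = 18753−1 = 18752
step 3: 18752 = 5^(5 + 1) + 5^5 + 2; sub 6 for 5: 6^(6 + 1) + 6^6 + 2; = 326594; G_4 = 326594−1 = 326593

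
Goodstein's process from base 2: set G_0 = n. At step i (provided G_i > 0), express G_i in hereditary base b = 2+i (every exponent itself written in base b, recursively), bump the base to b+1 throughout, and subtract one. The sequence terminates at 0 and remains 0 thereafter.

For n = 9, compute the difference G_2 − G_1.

G_0 = 9. HB_2(9) = 2^(2 + 1) + 1. Bump = 82. G_1 = 81.
G_1 = 81. HB_3(81) = 3^(3 + 1). Bump = 1024. G_2 = 1023.

942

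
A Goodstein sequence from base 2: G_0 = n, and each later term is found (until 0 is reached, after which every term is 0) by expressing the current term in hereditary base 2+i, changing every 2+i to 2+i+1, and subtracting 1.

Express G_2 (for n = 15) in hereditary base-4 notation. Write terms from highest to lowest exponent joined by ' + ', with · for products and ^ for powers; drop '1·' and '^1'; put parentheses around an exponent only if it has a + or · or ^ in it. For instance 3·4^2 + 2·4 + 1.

4^(4 + 1) + 4^4 + 3

G_0 = 15. HB_2(15) = 2^(2 + 1) + 2^2 + 2 + 1. Bump = 112. G_1 = 111.
G_1 = 111. HB_3(111) = 3^(3 + 1) + 3^3 + 3. Bump = 1284. G_2 = 1283.
G_2 = 1283. HB_4(1283) = 4^(4 + 1) + 4^4 + 3. Bump = 18753. G_3 = 18752.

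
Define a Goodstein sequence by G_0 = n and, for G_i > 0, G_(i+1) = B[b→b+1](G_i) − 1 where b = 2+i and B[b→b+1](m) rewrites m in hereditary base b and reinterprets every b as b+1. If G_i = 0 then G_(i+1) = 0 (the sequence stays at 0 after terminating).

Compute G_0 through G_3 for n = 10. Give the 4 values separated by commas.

10, 83, 1025, 15625

G_0=10  [base 2] 2^(2 + 1) + 2  →[2↦3]→  3^(3 + 1) + 3 = 84  −1 ⇒ G_1=83
G_1=83  [base 3] 3^(3 + 1) + 2  →[3↦4]→  4^(4 + 1) + 2 = 1026  −1 ⇒ G_2=1025
G_2=1025  [base 4] 4^(4 + 1) + 1  →[4↦5]→  5^(5 + 1) + 1 = 15626  −1 ⇒ G_3=15625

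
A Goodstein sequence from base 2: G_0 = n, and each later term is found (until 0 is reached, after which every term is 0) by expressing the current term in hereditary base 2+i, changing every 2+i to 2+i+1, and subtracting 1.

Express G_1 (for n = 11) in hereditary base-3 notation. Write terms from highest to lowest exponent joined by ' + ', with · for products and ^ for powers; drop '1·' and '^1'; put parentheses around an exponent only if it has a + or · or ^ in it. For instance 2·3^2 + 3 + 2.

i=0: 11 = 2^(2 + 1) + 2 + 1 (b=2); 2→3: 3^(3 + 1) + 3 + 1 = 85; 85−1 = 84
i=1: 84 = 3^(3 + 1) + 3 (b=3); 3→4: 4^(4 + 1) + 4 = 1028; 1028−1 = 1027

3^(3 + 1) + 3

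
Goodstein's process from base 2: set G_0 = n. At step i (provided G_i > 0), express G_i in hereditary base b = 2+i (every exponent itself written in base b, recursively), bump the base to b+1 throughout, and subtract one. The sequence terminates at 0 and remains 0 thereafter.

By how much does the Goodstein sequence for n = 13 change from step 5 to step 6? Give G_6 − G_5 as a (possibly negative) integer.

i=0: 13 = 2^(2 + 1) + 2^2 + 1 (b=2); 2→3: 3^(3 + 1) + 3^3 + 1 = 109; 109−1 = 108
i=1: 108 = 3^(3 + 1) + 3^3 (b=3); 3→4: 4^(4 + 1) + 4^4 = 1280; 1280−1 = 1279
i=2: 1279 = 4^(4 + 1) + 3·4^3 + 3·4^2 + 3·4 + 3 (b=4); 4→5: 5^(5 + 1) + 3·5^3 + 3·5^2 + 3·5 + 3 = 16093; 16093−1 = 16092
i=3: 16092 = 5^(5 + 1) + 3·5^3 + 3·5^2 + 3·5 + 2 (b=5); 5→6: 6^(6 + 1) + 3·6^3 + 3·6^2 + 3·6 + 2 = 280712; 280712−1 = 280711
i=4: 280711 = 6^(6 + 1) + 3·6^3 + 3·6^2 + 3·6 + 1 (b=6); 6→7: 7^(7 + 1) + 3·7^3 + 3·7^2 + 3·7 + 1 = 5765999; 5765999−1 = 5765998
i=5: 5765998 = 7^(7 + 1) + 3·7^3 + 3·7^2 + 3·7 (b=7); 7→8: 8^(8 + 1) + 3·8^3 + 3·8^2 + 3·8 = 134219480; 134219480−1 = 134219479

128453481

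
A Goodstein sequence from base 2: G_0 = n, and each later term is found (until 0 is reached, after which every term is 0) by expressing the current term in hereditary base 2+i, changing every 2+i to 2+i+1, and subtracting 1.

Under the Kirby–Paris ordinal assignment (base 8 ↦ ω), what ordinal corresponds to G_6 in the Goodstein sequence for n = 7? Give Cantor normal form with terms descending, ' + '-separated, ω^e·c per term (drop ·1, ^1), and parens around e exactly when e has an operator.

[0] 7 ≡ 2^2 + 2 + 1 (base 2). Lift 3: 31. −1: 30.
[1] 30 ≡ 3^3 + 3 (base 3). Lift 4: 260. −1: 259.
[2] 259 ≡ 4^4 + 3 (base 4). Lift 5: 3128. −1: 3127.
[3] 3127 ≡ 5^5 + 2 (base 5). Lift 6: 46658. −1: 46657.
[4] 46657 ≡ 6^6 + 1 (base 6). Lift 7: 823544. −1: 823543.
[5] 823543 ≡ 7^7 (base 7). Lift 8: 16777216. −1: 16777215.
[6] 16777215 ≡ 7·8^7 + 7·8^6 + 7·8^5 + 7·8^4 + 7·8^3 + 7·8^2 + 7·8 + 7 (base 8). Lift 9: 37665880. −1: 37665879.

ω^7·7 + ω^6·7 + ω^5·7 + ω^4·7 + ω^3·7 + ω^2·7 + ω·7 + 7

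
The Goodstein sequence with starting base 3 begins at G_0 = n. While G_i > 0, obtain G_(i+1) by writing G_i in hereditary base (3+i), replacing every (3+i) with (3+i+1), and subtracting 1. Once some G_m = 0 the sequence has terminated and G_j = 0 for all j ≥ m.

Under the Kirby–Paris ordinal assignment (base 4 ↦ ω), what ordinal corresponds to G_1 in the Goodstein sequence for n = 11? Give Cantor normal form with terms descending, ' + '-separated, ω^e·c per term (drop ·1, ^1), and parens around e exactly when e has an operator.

ω^2 + 1

step 0: 11 = 3^2 + 2; sub 4 for 3: 4^2 + 2; = 18; G_1 = 18−1 = 17
step 1: 17 = 4^2 + 1; sub 5 for 4: 5^2 + 1; = 26; G_2 = 26−1 = 25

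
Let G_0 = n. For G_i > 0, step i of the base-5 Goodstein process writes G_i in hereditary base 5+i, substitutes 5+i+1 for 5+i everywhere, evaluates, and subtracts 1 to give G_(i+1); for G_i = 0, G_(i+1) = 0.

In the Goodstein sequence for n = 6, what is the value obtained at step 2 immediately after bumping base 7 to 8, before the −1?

6

base 5: 6 = 5 + 1; at 6: 6 + 1 = 7; next = 6
base 6: 6 = 6; at 7: 7 = 7; next = 6
base 7: 6 = 6; at 8: 6 = 6; next = 5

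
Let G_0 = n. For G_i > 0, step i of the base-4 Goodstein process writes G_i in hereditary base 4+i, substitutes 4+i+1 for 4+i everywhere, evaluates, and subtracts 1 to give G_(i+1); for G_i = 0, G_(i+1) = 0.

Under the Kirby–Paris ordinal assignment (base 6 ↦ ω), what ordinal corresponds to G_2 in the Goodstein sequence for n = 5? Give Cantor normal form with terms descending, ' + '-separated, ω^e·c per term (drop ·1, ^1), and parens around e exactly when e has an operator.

5 —HB4→ 4 + 1 —bump→ 5 + 1 = 6 —(−1)→ 5
5 —HB5→ 5 —bump→ 6 = 6 —(−1)→ 5
5 —HB6→ 5 —bump→ 5 = 5 —(−1)→ 4

5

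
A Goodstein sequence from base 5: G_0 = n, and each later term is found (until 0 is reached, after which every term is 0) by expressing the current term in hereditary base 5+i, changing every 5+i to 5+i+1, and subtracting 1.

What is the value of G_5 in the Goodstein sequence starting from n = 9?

[0] 9 ≡ 5 + 4 (base 5). Lift 6: 10. −1: 9.
[1] 9 ≡ 6 + 3 (base 6). Lift 7: 10. −1: 9.
[2] 9 ≡ 7 + 2 (base 7). Lift 8: 10. −1: 9.
[3] 9 ≡ 8 + 1 (base 8). Lift 9: 10. −1: 9.
[4] 9 ≡ 9 (base 9). Lift 10: 10. −1: 9.
[5] 9 ≡ 9 (base 10). Lift 11: 9. −1: 8.

9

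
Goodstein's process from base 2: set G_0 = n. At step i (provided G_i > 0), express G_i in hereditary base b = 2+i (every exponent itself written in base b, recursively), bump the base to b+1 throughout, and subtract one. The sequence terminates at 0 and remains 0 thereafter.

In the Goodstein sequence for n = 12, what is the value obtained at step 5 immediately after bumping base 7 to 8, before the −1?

134217868

G_0 = 12. HB_2(12) = 2^(2 + 1) + 2^2. Bump = 108. G_1 = 107.
G_1 = 107. HB_3(107) = 3^(3 + 1) + 2·3^2 + 2·3 + 2. Bump = 1066. G_2 = 1065.
G_2 = 1065. HB_4(1065) = 4^(4 + 1) + 2·4^2 + 2·4 + 1. Bump = 15686. G_3 = 15685.
G_3 = 15685. HB_5(15685) = 5^(5 + 1) + 2·5^2 + 2·5. Bump = 280020. G_4 = 280019.
G_4 = 280019. HB_6(280019) = 6^(6 + 1) + 2·6^2 + 6 + 5. Bump = 5764911. G_5 = 5764910.
G_5 = 5764910. HB_7(5764910) = 7^(7 + 1) + 2·7^2 + 7 + 4. Bump = 134217868. G_6 = 134217867.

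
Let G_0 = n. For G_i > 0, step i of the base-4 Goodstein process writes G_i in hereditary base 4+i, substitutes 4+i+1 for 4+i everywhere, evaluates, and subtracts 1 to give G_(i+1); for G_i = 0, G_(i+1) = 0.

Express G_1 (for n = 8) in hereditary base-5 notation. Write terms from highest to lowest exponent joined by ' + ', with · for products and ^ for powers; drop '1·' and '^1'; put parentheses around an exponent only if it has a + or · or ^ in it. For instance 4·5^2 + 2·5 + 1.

8 —HB4→ 2·4 —bump→ 2·5 = 10 —(−1)→ 9
9 —HB5→ 5 + 4 —bump→ 6 + 4 = 10 —(−1)→ 9

5 + 4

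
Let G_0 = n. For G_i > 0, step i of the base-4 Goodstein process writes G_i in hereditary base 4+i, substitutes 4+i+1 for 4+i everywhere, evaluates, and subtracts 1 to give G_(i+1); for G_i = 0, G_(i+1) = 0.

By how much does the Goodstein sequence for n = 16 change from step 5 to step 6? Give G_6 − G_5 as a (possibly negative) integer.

3

16 —HB4→ 4^2 —bump→ 5^2 = 25 —(−1)→ 24
24 —HB5→ 4·5 + 4 —bump→ 4·6 + 4 = 28 —(−1)→ 27
27 —HB6→ 4·6 + 3 —bump→ 4·7 + 3 = 31 —(−1)→ 30
30 —HB7→ 4·7 + 2 —bump→ 4·8 + 2 = 34 —(−1)→ 33
33 —HB8→ 4·8 + 1 —bump→ 4·9 + 1 = 37 —(−1)→ 36
36 —HB9→ 4·9 —bump→ 4·10 = 40 —(−1)→ 39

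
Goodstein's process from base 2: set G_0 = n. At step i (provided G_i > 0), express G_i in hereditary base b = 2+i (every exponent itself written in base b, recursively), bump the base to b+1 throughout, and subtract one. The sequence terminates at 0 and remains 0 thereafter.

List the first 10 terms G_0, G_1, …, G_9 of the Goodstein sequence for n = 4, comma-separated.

4, 26, 41, 60, 83, 109, 139, 173, 211, 253

base 2: 4 = 2^2; at 3: 3^3 = 27; next = 26
base 3: 26 = 2·3^2 + 2·3 + 2; at 4: 2·4^2 + 2·4 + 2 = 42; next = 41
base 4: 41 = 2·4^2 + 2·4 + 1; at 5: 2·5^2 + 2·5 + 1 = 61; next = 60
base 5: 60 = 2·5^2 + 2·5; at 6: 2·6^2 + 2·6 = 84; next = 83
base 6: 83 = 2·6^2 + 6 + 5; at 7: 2·7^2 + 7 + 5 = 110; next = 109
base 7: 109 = 2·7^2 + 7 + 4; at 8: 2·8^2 + 8 + 4 = 140; next = 139
base 8: 139 = 2·8^2 + 8 + 3; at 9: 2·9^2 + 9 + 3 = 174; next = 173
base 9: 173 = 2·9^2 + 9 + 2; at 10: 2·10^2 + 10 + 2 = 212; next = 211
base 10: 211 = 2·10^2 + 10 + 1; at 11: 2·11^2 + 11 + 1 = 254; next = 253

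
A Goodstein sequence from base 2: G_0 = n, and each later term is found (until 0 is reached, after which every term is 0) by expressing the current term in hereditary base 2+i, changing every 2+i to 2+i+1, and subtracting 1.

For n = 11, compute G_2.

1027

G_0 = 11. HB_2(11) = 2^(2 + 1) + 2 + 1. Bump = 85. G_1 = 84.
G_1 = 84. HB_3(84) = 3^(3 + 1) + 3. Bump = 1028. G_2 = 1027.
G_2 = 1027. HB_4(1027) = 4^(4 + 1) + 3. Bump = 15628. G_3 = 15627.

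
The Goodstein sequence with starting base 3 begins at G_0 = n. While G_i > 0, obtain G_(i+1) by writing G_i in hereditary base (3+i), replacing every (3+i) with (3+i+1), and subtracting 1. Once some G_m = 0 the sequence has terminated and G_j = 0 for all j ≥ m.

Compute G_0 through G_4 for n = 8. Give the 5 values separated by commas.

8, 9, 10, 11, 11

G_0=8  [base 3] 2·3 + 2  →[3↦4]→  2·4 + 2 = 10  −1 ⇒ G_1=9
G_1=9  [base 4] 2·4 + 1  →[4↦5]→  2·5 + 1 = 11  −1 ⇒ G_2=10
G_2=10  [base 5] 2·5  →[5↦6]→  2·6 = 12  −1 ⇒ G_3=11
G_3=11  [base 6] 6 + 5  →[6↦7]→  7 + 5 = 12  −1 ⇒ G_4=11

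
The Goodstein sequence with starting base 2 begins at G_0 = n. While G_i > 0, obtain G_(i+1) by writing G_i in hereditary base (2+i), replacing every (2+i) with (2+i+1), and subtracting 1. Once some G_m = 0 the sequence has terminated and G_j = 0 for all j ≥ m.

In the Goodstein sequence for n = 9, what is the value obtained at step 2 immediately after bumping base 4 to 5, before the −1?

9843

9 —HB2→ 2^(2 + 1) + 1 —bump→ 3^(3 + 1) + 1 = 82 —(−1)→ 81
81 —HB3→ 3^(3 + 1) —bump→ 4^(4 + 1) = 1024 —(−1)→ 1023
1023 —HB4→ 3·4^4 + 3·4^3 + 3·4^2 + 3·4 + 3 —bump→ 3·5^5 + 3·5^3 + 3·5^2 + 3·5 + 3 = 9843 —(−1)→ 9842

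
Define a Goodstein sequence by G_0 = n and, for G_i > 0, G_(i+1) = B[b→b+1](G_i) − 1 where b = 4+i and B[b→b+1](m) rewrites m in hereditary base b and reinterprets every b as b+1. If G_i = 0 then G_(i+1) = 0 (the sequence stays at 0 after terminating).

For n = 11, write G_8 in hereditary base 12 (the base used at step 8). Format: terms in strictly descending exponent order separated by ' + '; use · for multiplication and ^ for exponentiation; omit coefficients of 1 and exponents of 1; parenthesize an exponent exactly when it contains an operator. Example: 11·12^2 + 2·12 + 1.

12 + 3

step 0: 11 = 2·4 + 3; sub 5 for 4: 2·5 + 3; = 13; G_1 = 13−1 = 12
step 1: 12 = 2·5 + 2; sub 6 for 5: 2·6 + 2; = 14; G_2 = 14−1 = 13
step 2: 13 = 2·6 + 1; sub 7 for 6: 2·7 + 1; = 15; G_3 = 15−1 = 14
step 3: 14 = 2·7; sub 8 for 7: 2·8; = 16; G_4 = 16−1 = 15
step 4: 15 = 8 + 7; sub 9 for 8: 9 + 7; = 16; G_5 = 16−1 = 15
step 5: 15 = 9 + 6; sub 10 for 9: 10 + 6; = 16; G_6 = 16−1 = 15
step 6: 15 = 10 + 5; sub 11 for 10: 11 + 5; = 16; G_7 = 16−1 = 15
step 7: 15 = 11 + 4; sub 12 for 11: 12 + 4; = 16; G_8 = 16−1 = 15
step 8: 15 = 12 + 3; sub 13 for 12: 13 + 3; = 16; G_9 = 16−1 = 15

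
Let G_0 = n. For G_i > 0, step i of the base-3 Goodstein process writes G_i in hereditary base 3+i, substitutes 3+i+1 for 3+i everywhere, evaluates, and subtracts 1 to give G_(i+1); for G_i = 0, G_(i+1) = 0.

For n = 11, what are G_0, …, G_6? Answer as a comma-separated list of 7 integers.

11, 17, 25, 35, 39, 43, 47

i=0: 11 = 3^2 + 2 (b=3); 3→4: 4^2 + 2 = 18; 18−1 = 17
i=1: 17 = 4^2 + 1 (b=4); 4→5: 5^2 + 1 = 26; 26−1 = 25
i=2: 25 = 5^2 (b=5); 5→6: 6^2 = 36; 36−1 = 35
i=3: 35 = 5·6 + 5 (b=6); 6→7: 5·7 + 5 = 40; 40−1 = 39
i=4: 39 = 5·7 + 4 (b=7); 7→8: 5·8 + 4 = 44; 44−1 = 43
i=5: 43 = 5·8 + 3 (b=8); 8→9: 5·9 + 3 = 48; 48−1 = 47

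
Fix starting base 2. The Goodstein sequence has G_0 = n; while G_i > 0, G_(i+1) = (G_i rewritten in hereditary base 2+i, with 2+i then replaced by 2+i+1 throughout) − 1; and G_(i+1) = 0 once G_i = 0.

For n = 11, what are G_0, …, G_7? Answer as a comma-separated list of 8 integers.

(0) 11|_2 = 2^(2 + 1) + 2 + 1 ↦ 3^(3 + 1) + 3 + 1|_3 = 85 ⇒ 84
(1) 84|_3 = 3^(3 + 1) + 3 ↦ 4^(4 + 1) + 4|_4 = 1028 ⇒ 1027
(2) 1027|_4 = 4^(4 + 1) + 3 ↦ 5^(5 + 1) + 3|_5 = 15628 ⇒ 15627
(3) 15627|_5 = 5^(5 + 1) + 2 ↦ 6^(6 + 1) + 2|_6 = 279938 ⇒ 279937
(4) 279937|_6 = 6^(6 + 1) + 1 ↦ 7^(7 + 1) + 1|_7 = 5764802 ⇒ 5764801
(5) 5764801|_7 = 7^(7 + 1) ↦ 8^(8 + 1)|_8 = 134217728 ⇒ 134217727
(6) 134217727|_8 = 7·8^8 + 7·8^7 + 7·8^6 + 7·8^5 + 7·8^4 + 7·8^3 + 7·8^2 + 7·8 + 7 ↦ 7·9^9 + 7·9^7 + 7·9^6 + 7·9^5 + 7·9^4 + 7·9^3 + 7·9^2 + 7·9 + 7|_9 = 2749609303 ⇒ 2749609302

11, 84, 1027, 15627, 279937, 5764801, 134217727, 2749609302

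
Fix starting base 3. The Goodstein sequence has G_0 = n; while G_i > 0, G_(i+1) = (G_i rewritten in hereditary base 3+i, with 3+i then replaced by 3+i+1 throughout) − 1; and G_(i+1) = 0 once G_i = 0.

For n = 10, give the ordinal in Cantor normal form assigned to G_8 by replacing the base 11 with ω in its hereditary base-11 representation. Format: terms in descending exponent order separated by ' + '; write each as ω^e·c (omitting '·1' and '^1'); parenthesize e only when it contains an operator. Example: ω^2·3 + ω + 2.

ω·3 + 8

10 —HB3→ 3^2 + 1 —bump→ 4^2 + 1 = 17 —(−1)→ 16
16 —HB4→ 4^2 —bump→ 5^2 = 25 —(−1)→ 24
24 —HB5→ 4·5 + 4 —bump→ 4·6 + 4 = 28 —(−1)→ 27
27 —HB6→ 4·6 + 3 —bump→ 4·7 + 3 = 31 —(−1)→ 30
30 —HB7→ 4·7 + 2 —bump→ 4·8 + 2 = 34 —(−1)→ 33
33 —HB8→ 4·8 + 1 —bump→ 4·9 + 1 = 37 —(−1)→ 36
36 —HB9→ 4·9 —bump→ 4·10 = 40 —(−1)→ 39
39 —HB10→ 3·10 + 9 —bump→ 3·11 + 9 = 42 —(−1)→ 41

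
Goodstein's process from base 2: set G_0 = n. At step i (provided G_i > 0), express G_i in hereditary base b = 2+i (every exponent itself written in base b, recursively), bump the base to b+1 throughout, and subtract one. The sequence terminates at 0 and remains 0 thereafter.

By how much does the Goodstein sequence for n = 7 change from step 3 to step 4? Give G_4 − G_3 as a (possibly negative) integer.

base 2: 7 = 2^2 + 2 + 1; at 3: 3^3 + 3 + 1 = 31; next = 30
base 3: 30 = 3^3 + 3; at 4: 4^4 + 4 = 260; next = 259
base 4: 259 = 4^4 + 3; at 5: 5^5 + 3 = 3128; next = 3127
base 5: 3127 = 5^5 + 2; at 6: 6^6 + 2 = 46658; next = 46657

43530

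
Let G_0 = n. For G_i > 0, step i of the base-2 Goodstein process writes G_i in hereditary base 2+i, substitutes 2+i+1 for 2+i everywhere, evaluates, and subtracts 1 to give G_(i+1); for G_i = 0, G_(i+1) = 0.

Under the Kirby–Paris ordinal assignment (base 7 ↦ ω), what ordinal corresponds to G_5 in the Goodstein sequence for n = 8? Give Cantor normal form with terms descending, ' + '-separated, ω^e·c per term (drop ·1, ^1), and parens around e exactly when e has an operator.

ω^ω·2 + ω^2·2 + ω + 4

G_0 = 8. HB_2(8) = 2^(2 + 1). Bump = 81. G_1 = 80.
G_1 = 80. HB_3(80) = 2·3^3 + 2·3^2 + 2·3 + 2. Bump = 554. G_2 = 553.
G_2 = 553. HB_4(553) = 2·4^4 + 2·4^2 + 2·4 + 1. Bump = 6311. G_3 = 6310.
G_3 = 6310. HB_5(6310) = 2·5^5 + 2·5^2 + 2·5. Bump = 93396. G_4 = 93395.
G_4 = 93395. HB_6(93395) = 2·6^6 + 2·6^2 + 6 + 5. Bump = 1647196. G_5 = 1647195.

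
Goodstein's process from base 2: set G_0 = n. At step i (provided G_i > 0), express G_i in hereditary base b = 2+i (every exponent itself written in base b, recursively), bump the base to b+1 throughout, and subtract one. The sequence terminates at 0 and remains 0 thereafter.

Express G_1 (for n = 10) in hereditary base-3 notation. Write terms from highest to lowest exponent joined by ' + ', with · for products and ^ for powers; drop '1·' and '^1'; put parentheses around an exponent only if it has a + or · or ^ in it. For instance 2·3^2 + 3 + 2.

i=0: 10 = 2^(2 + 1) + 2 (b=2); 2→3: 3^(3 + 1) + 3 = 84; 84−1 = 83
i=1: 83 = 3^(3 + 1) + 2 (b=3); 3→4: 4^(4 + 1) + 2 = 1026; 1026−1 = 1025

3^(3 + 1) + 2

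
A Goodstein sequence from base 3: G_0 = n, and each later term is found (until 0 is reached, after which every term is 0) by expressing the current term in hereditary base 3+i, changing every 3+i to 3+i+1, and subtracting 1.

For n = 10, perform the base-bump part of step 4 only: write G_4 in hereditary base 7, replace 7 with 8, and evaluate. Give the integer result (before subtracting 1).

[0] 10 ≡ 3^2 + 1 (base 3). Lift 4: 17. −1: 16.
[1] 16 ≡ 4^2 (base 4). Lift 5: 25. −1: 24.
[2] 24 ≡ 4·5 + 4 (base 5). Lift 6: 28. −1: 27.
[3] 27 ≡ 4·6 + 3 (base 6). Lift 7: 31. −1: 30.
[4] 30 ≡ 4·7 + 2 (base 7). Lift 8: 34. −1: 33.

34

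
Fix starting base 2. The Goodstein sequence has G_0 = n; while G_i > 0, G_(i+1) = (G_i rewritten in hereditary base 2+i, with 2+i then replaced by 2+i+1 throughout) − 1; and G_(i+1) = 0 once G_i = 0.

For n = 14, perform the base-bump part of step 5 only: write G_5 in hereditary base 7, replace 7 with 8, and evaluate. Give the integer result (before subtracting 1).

[0] 14 ≡ 2^(2 + 1) + 2^2 + 2 (base 2). Lift 3: 111. −1: 110.
[1] 110 ≡ 3^(3 + 1) + 3^3 + 2 (base 3). Lift 4: 1282. −1: 1281.
[2] 1281 ≡ 4^(4 + 1) + 4^4 + 1 (base 4). Lift 5: 18751. −1: 18750.
[3] 18750 ≡ 5^(5 + 1) + 5^5 (base 5). Lift 6: 326592. −1: 326591.
[4] 326591 ≡ 6^(6 + 1) + 5·6^5 + 5·6^4 + 5·6^3 + 5·6^2 + 5·6 + 5 (base 6). Lift 7: 5862841. −1: 5862840.

134404972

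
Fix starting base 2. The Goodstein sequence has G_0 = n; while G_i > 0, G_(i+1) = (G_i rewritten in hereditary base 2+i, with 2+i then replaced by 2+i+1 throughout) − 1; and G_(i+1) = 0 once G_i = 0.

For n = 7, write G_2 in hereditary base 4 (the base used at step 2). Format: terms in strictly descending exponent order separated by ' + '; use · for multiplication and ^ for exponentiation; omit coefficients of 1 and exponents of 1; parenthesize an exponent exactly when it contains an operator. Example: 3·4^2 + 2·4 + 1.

G_0=7  [base 2] 2^2 + 2 + 1  →[2↦3]→  3^3 + 3 + 1 = 31  −1 ⇒ G_1=30
G_1=30  [base 3] 3^3 + 3  →[3↦4]→  4^4 + 4 = 260  −1 ⇒ G_2=259

4^4 + 3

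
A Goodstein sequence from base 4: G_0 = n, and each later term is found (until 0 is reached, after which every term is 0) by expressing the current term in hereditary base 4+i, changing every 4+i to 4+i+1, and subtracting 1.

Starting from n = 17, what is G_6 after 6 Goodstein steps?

51

[0] 17 ≡ 4^2 + 1 (base 4). Lift 5: 26. −1: 25.
[1] 25 ≡ 5^2 (base 5). Lift 6: 36. −1: 35.
[2] 35 ≡ 5·6 + 5 (base 6). Lift 7: 40. −1: 39.
[3] 39 ≡ 5·7 + 4 (base 7). Lift 8: 44. −1: 43.
[4] 43 ≡ 5·8 + 3 (base 8). Lift 9: 48. −1: 47.
[5] 47 ≡ 5·9 + 2 (base 9). Lift 10: 52. −1: 51.
[6] 51 ≡ 5·10 + 1 (base 10). Lift 11: 56. −1: 55.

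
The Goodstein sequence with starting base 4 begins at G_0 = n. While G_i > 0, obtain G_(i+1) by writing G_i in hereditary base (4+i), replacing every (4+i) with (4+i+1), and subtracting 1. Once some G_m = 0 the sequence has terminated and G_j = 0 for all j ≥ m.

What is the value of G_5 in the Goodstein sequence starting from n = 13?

20

[0] 13 ≡ 3·4 + 1 (base 4). Lift 5: 16. −1: 15.
[1] 15 ≡ 3·5 (base 5). Lift 6: 18. −1: 17.
[2] 17 ≡ 2·6 + 5 (base 6). Lift 7: 19. −1: 18.
[3] 18 ≡ 2·7 + 4 (base 7). Lift 8: 20. −1: 19.
[4] 19 ≡ 2·8 + 3 (base 8). Lift 9: 21. −1: 20.
[5] 20 ≡ 2·9 + 2 (base 9). Lift 10: 22. −1: 21.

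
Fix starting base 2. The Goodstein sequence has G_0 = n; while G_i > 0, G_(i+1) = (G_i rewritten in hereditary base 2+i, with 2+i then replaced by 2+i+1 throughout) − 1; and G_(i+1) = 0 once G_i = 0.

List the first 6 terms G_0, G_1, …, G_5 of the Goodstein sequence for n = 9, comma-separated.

G_0 = 9. HB_2(9) = 2^(2 + 1) + 1. Bump = 82. G_1 = 81.
G_1 = 81. HB_3(81) = 3^(3 + 1). Bump = 1024. G_2 = 1023.
G_2 = 1023. HB_4(1023) = 3·4^4 + 3·4^3 + 3·4^2 + 3·4 + 3. Bump = 9843. G_3 = 9842.
G_3 = 9842. HB_5(9842) = 3·5^5 + 3·5^3 + 3·5^2 + 3·5 + 2. Bump = 140744. G_4 = 140743.
G_4 = 140743. HB_6(140743) = 3·6^6 + 3·6^3 + 3·6^2 + 3·6 + 1. Bump = 2471827. G_5 = 2471826.

9, 81, 1023, 9842, 140743, 2471826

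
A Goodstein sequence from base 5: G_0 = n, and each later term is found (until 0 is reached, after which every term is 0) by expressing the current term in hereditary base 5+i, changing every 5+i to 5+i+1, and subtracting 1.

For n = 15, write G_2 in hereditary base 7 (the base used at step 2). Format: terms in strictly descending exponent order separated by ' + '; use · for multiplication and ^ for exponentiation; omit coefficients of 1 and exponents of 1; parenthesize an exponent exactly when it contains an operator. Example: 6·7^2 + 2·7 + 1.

G_0 = 15. HB_5(15) = 3·5. Bump = 18. G_1 = 17.
G_1 = 17. HB_6(17) = 2·6 + 5. Bump = 19. G_2 = 18.
G_2 = 18. HB_7(18) = 2·7 + 4. Bump = 20. G_3 = 19.

2·7 + 4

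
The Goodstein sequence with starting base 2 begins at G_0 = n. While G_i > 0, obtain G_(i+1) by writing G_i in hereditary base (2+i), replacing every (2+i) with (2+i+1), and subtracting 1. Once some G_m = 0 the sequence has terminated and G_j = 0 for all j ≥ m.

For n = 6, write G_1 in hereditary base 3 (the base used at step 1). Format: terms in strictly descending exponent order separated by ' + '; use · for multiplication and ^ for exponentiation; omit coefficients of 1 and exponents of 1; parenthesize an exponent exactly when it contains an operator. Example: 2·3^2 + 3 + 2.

3^3 + 2

[0] 6 ≡ 2^2 + 2 (base 2). Lift 3: 30. −1: 29.
[1] 29 ≡ 3^3 + 2 (base 3). Lift 4: 258. −1: 257.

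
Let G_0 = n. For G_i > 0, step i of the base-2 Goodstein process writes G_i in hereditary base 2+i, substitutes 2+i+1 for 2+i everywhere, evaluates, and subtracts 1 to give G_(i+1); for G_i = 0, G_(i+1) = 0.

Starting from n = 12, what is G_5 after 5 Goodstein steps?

(0) 12|_2 = 2^(2 + 1) + 2^2 ↦ 3^(3 + 1) + 3^3|_3 = 108 ⇒ 107
(1) 107|_3 = 3^(3 + 1) + 2·3^2 + 2·3 + 2 ↦ 4^(4 + 1) + 2·4^2 + 2·4 + 2|_4 = 1066 ⇒ 1065
(2) 1065|_4 = 4^(4 + 1) + 2·4^2 + 2·4 + 1 ↦ 5^(5 + 1) + 2·5^2 + 2·5 + 1|_5 = 15686 ⇒ 15685
(3) 15685|_5 = 5^(5 + 1) + 2·5^2 + 2·5 ↦ 6^(6 + 1) + 2·6^2 + 2·6|_6 = 280020 ⇒ 280019
(4) 280019|_6 = 6^(6 + 1) + 2·6^2 + 6 + 5 ↦ 7^(7 + 1) + 2·7^2 + 7 + 5|_7 = 5764911 ⇒ 5764910
(5) 5764910|_7 = 7^(7 + 1) + 2·7^2 + 7 + 4 ↦ 8^(8 + 1) + 2·8^2 + 8 + 4|_8 = 134217868 ⇒ 134217867

5764910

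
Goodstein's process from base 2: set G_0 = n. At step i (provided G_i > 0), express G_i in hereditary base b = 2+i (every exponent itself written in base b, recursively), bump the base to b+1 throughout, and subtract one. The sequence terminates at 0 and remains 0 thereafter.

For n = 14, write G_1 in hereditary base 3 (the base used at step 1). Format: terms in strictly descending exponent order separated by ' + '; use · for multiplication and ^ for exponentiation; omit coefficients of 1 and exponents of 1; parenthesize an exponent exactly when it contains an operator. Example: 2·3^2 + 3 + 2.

3^(3 + 1) + 3^3 + 2

(0) 14|_2 = 2^(2 + 1) + 2^2 + 2 ↦ 3^(3 + 1) + 3^3 + 3|_3 = 111 ⇒ 110
(1) 110|_3 = 3^(3 + 1) + 3^3 + 2 ↦ 4^(4 + 1) + 4^4 + 2|_4 = 1282 ⇒ 1281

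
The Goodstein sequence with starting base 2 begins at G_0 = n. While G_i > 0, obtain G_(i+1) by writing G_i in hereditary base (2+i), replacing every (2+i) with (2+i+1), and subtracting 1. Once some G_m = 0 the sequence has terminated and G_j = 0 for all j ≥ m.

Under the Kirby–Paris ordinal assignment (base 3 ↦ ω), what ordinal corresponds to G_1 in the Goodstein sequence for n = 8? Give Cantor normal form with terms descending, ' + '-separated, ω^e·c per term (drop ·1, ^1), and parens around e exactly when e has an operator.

base 2: 8 = 2^(2 + 1); at 3: 3^(3 + 1) = 81; next = 80
base 3: 80 = 2·3^3 + 2·3^2 + 2·3 + 2; at 4: 2·4^4 + 2·4^2 + 2·4 + 2 = 554; next = 553

ω^ω·2 + ω^2·2 + ω·2 + 2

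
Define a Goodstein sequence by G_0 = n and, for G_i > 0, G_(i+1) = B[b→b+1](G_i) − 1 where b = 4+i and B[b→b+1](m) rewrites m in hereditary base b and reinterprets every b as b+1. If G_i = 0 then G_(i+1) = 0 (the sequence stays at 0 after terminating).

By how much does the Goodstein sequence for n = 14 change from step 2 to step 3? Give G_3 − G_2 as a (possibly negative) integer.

14 —HB4→ 3·4 + 2 —bump→ 3·5 + 2 = 17 —(−1)→ 16
16 —HB5→ 3·5 + 1 —bump→ 3·6 + 1 = 19 —(−1)→ 18
18 —HB6→ 3·6 —bump→ 3·7 = 21 —(−1)→ 20

2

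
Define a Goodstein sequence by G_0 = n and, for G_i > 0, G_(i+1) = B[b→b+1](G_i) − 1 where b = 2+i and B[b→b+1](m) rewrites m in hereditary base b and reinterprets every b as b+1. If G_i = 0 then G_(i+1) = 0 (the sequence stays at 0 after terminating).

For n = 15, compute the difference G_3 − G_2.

i=0: 15 = 2^(2 + 1) + 2^2 + 2 + 1 (b=2); 2→3: 3^(3 + 1) + 3^3 + 3 + 1 = 112; 112−1 = 111
i=1: 111 = 3^(3 + 1) + 3^3 + 3 (b=3); 3→4: 4^(4 + 1) + 4^4 + 4 = 1284; 1284−1 = 1283
i=2: 1283 = 4^(4 + 1) + 4^4 + 3 (b=4); 4→5: 5^(5 + 1) + 5^5 + 3 = 18753; 18753−1 = 18752

17469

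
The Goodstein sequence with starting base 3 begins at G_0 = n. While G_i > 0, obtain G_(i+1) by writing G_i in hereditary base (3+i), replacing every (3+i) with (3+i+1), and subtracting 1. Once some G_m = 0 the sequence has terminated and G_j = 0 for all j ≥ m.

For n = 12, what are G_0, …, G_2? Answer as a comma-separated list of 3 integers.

step 0: 12 = 3^2 + 3; sub 4 for 3: 4^2 + 4; = 20; G_1 = 20−1 = 19
step 1: 19 = 4^2 + 3; sub 5 for 4: 5^2 + 3; = 28; G_2 = 28−1 = 27

12, 19, 27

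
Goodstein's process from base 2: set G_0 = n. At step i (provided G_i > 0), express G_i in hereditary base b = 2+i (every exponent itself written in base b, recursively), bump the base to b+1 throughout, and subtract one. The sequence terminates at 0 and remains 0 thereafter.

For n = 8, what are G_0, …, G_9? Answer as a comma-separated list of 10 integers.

8, 80, 553, 6310, 93395, 1647195, 33554571, 774841151, 20000000211, 570623341475

(0) 8|_2 = 2^(2 + 1) ↦ 3^(3 + 1)|_3 = 81 ⇒ 80
(1) 80|_3 = 2·3^3 + 2·3^2 + 2·3 + 2 ↦ 2·4^4 + 2·4^2 + 2·4 + 2|_4 = 554 ⇒ 553
(2) 553|_4 = 2·4^4 + 2·4^2 + 2·4 + 1 ↦ 2·5^5 + 2·5^2 + 2·5 + 1|_5 = 6311 ⇒ 6310
(3) 6310|_5 = 2·5^5 + 2·5^2 + 2·5 ↦ 2·6^6 + 2·6^2 + 2·6|_6 = 93396 ⇒ 93395
(4) 93395|_6 = 2·6^6 + 2·6^2 + 6 + 5 ↦ 2·7^7 + 2·7^2 + 7 + 5|_7 = 1647196 ⇒ 1647195
(5) 1647195|_7 = 2·7^7 + 2·7^2 + 7 + 4 ↦ 2·8^8 + 2·8^2 + 8 + 4|_8 = 33554572 ⇒ 33554571
(6) 33554571|_8 = 2·8^8 + 2·8^2 + 8 + 3 ↦ 2·9^9 + 2·9^2 + 9 + 3|_9 = 774841152 ⇒ 774841151
(7) 774841151|_9 = 2·9^9 + 2·9^2 + 9 + 2 ↦ 2·10^10 + 2·10^2 + 10 + 2|_10 = 20000000212 ⇒ 20000000211
(8) 20000000211|_10 = 2·10^10 + 2·10^2 + 10 + 1 ↦ 2·11^11 + 2·11^2 + 11 + 1|_11 = 570623341476 ⇒ 570623341475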